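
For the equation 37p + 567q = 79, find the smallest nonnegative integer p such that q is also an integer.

gcd(567, 37):
  567 = 15×37 + 12
  37 = 3×12 + 1
  12 = 12×1
so gcd(567, 37) = 1.
1 divides 79, so solutions exist.
Back-substitute for Bézout coefficients:
  1 = 37 - 3×12
  ... = 37×(46) + 567×(-3)
Scale by 79/1 = 79: (p₀, q₀) = (3634, -237).
General solution: p = 3634 + 567t, q = -237 - 37t for integer t.
p ≥ 0: smallest is 3634 mod 567 = 232 (at t = -6), with q = -15.

232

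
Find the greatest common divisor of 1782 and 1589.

gcd(1782, 1589):
  1782 = 1*1589 + 193
  1589 = 8*193 + 45
  193 = 4*45 + 13
  45 = 3*13 + 6
  13 = 2*6 + 1
  6 = 6*1
so gcd(1782, 1589) = 1.

1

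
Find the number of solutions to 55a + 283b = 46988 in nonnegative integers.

3

gcd(283, 55) = 1  (283 = 5×55 + 8, 55 = 6×8 + 7, 8 = 1×7 + 1, 7 = 7×1).
Back-substituting, 55×(-36) + 283×(7) = 1.
Scale by 46988: one solution is (-1691568, 328916). Reduce a mod 283: (206, 126).
General: a = 206 + 283t, b = 126 - 55t.
a ≥ 0 ⇒ t ≥ 0; b ≥ 0 ⇒ t ≤ 2. So t ∈ [0, 2]: 3 solutions.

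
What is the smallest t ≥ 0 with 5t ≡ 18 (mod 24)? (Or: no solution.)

18

gcd(24, 5) = 1  (24 = 4*5 + 4, 5 = 1*4 + 1, 4 = 4*1).
1 divides 18, so solutions exist.
Back-substituting, 5*(5) + 24*(-1) = 1.
So 5*(5) ≡ 1 (mod 24); multiply by 18: t ≡ 90 (mod 24).
Smallest nonnegative: t = 90 mod 24 = 18.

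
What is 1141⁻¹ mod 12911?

10795

gcd(12911, 1141) = 1.
By Bézout, 1141×(-2116) + 12911×(187) = 1.
So 1141×-2116 ≡ 1 (mod 12911), and -2116 mod 12911 = 10795.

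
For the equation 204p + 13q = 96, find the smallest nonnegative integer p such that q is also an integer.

gcd(204, 13):
  204 = 15×13 + 9
  13 = 1×9 + 4
  9 = 2×4 + 1
  4 = 4×1
so gcd(204, 13) = 1.
1 divides 96, so solutions exist.
Back-substitute for Bézout coefficients:
  1 = 9 - 2×4
  ... = 204×(3) + 13×(-47)
Scale by 96/1 = 96: (p₀, q₀) = (288, -4512).
General solution: p = 288 + 13t, q = -4512 - 204t for integer t.
p ≥ 0: smallest is 288 mod 13 = 2 (at t = -22), with q = -24.

2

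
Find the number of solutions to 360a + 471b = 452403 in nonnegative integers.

8

gcd(471, 360):
  471 = 1*360 + 111
  360 = 3*111 + 27
  111 = 4*27 + 3
  27 = 9*3
so gcd(471, 360) = 3.
Back-substitute for Bézout coefficients:
  3 = 111 - 4*27
  ... = 360*(-17) + 471*(13)
Scale by 150801: one solution is (-2563617, 1960413). Reduce a mod 157: (36, 933).
General: a = 36 + 157t, b = 933 - 120t.
a ≥ 0 ⇒ t ≥ 0; b ≥ 0 ⇒ t ≤ 7. So t ∈ [0, 7]: 8 solutions.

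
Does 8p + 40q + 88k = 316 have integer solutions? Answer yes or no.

gcd(40, 8) = 8.
gcd(8, 88) = 8.
8 does not divide 316 (remainder 4), so no integer solutions.

no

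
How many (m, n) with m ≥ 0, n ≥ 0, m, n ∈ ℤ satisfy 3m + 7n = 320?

gcd(7, 3):
  7 = 2*3 + 1
  3 = 3*1
so gcd(7, 3) = 1.
Back-substitute for Bézout coefficients:
  1 = 7 - 2*3
  ... = 3*(-2) + 7*(1)
Scale by 320: one solution is (-640, 320). Reduce m mod 7: (4, 44).
General: m = 4 + 7t, n = 44 - 3t.
m ≥ 0 ⇒ t ≥ 0; n ≥ 0 ⇒ t ≤ 14. So t ∈ [0, 14]: 15 solutions.

15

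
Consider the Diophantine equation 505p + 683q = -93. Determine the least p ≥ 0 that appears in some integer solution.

gcd(683, 505) = 1  (683 = 1·505 + 178, 505 = 2·178 + 149, 178 = 1·149 + 29, 149 = 5·29 + 4, 29 = 7·4 + 1, 4 = 4·1).
1 divides -93, so solutions exist.
Back-substituting, 505·(-165) + 683·(122) = 1.
Scale by -93/1 = -93: (p₀, q₀) = (15345, -11346).
General solution: p = 15345 + 683t, q = -11346 - 505t for integer t.
p ≥ 0: smallest is 15345 mod 683 = 319 (at t = -22), with q = -236.

319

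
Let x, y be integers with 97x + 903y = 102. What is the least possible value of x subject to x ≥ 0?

150

gcd(903, 97):
  903 = 9*97 + 30
  97 = 3*30 + 7
  30 = 4*7 + 2
  7 = 3*2 + 1
  2 = 2*1
so gcd(903, 97) = 1.
1 divides 102, so solutions exist.
Back-substitute for Bézout coefficients:
  1 = 7 - 3*2
  ... = 97*(391) + 903*(-42)
Scale by 102/1 = 102: (x₀, y₀) = (39882, -4284).
General solution: x = 39882 + 903t, y = -4284 - 97t for integer t.
x ≥ 0: smallest is 39882 mod 903 = 150 (at t = -44), with y = -16.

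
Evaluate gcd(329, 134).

gcd(329, 134):
  329 = 2·134 + 61
  134 = 2·61 + 12
  61 = 5·12 + 1
  12 = 12·1
so gcd(329, 134) = 1.

1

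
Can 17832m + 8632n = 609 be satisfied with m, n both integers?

no

gcd(17832, 8632):
  17832 = 2×8632 + 568
  8632 = 15×568 + 112
  568 = 5×112 + 8
  112 = 14×8
so gcd(17832, 8632) = 8.
8 does not divide 609 (remainder 1), so no integer solutions.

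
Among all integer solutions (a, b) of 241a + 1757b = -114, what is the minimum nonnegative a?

gcd(1757, 241):
  1757 = 7×241 + 70
  241 = 3×70 + 31
  70 = 2×31 + 8
  31 = 3×8 + 7
  8 = 1×7 + 1
  7 = 7×1
so gcd(1757, 241) = 1.
1 divides -114, so solutions exist.
Back-substitute for Bézout coefficients:
  1 = 8 - 1×7
  ... = 241×(-226) + 1757×(31)
Scale by -114/1 = -114: (a₀, b₀) = (25764, -3534).
General solution: a = 25764 + 1757t, b = -3534 - 241t for integer t.
a ≥ 0: smallest is 25764 mod 1757 = 1166 (at t = -14), with b = -160.

1166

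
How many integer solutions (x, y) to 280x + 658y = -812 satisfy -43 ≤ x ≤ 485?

gcd(658, 280) = 14.
By Bézout, 280·(-7) + 658·(3) = 14.
Particular solution: (30, -14).
General solution: x = 30 + 47t, y = -14 - 20t for integer t.
-43 ≤ 30 + 47t ≤ 485 gives t ∈ [-1, 9], which is 11 values.

11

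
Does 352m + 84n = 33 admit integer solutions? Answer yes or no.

no

gcd(352, 84) = 4.
4 does not divide 33 (remainder 1), so no integer solutions.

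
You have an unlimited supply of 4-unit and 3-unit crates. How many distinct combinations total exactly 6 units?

Need nonnegative integers with 4j + 3k = 6.
gcd(4, 3) = 1, and 4·(1) + 3·(-1) = 1.
So (j₀, k₀) = (6, -6); general j = 6 + 3t, k = -6 - 4t.
j ≥ 0 ⇒ t ≥ -2; k ≥ 0 ⇒ t ≤ -2. That's 1 value of t.

1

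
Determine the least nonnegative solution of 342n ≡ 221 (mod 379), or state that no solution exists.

35

gcd(379, 342) = 1.
1 divides 221, so solutions exist.
By Bézout, 342*(-41) + 379*(37) = 1.
So 342*(-41) ≡ 1 (mod 379); multiply by 221: n ≡ -9061 (mod 379).
Smallest nonnegative: n = -9061 mod 379 = 35.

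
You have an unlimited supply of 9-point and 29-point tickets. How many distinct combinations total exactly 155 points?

1

Need nonnegative integers with 9j + 29k = 155.
gcd(9, 29) = 1, and 9·(13) + 29·(-4) = 1.
So (j₀, k₀) = (2015, -620); general j = 2015 + 29t, k = -620 - 9t.
j ≥ 0 ⇒ t ≥ -69; k ≥ 0 ⇒ t ≤ -69. That's 1 value of t.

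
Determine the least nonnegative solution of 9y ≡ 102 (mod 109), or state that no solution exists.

gcd(109, 9):
  109 = 12*9 + 1
  9 = 9*1
so gcd(109, 9) = 1.
1 divides 102, so solutions exist.
Back-substitute for Bézout coefficients:
  1 = 109 - 12*9
  ... = 9*(-12) + 109*(1)
So 9*(-12) ≡ 1 (mod 109); multiply by 102: y ≡ -1224 (mod 109).
Smallest nonnegative: y = -1224 mod 109 = 84.

84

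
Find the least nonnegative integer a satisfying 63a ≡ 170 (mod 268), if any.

58

gcd(268, 63):
  268 = 4*63 + 16
  63 = 3*16 + 15
  16 = 1*15 + 1
  15 = 15*1
so gcd(268, 63) = 1.
1 divides 170, so solutions exist.
Back-substitute for Bézout coefficients:
  1 = 16 - 1*15
  ... = 63*(-17) + 268*(4)
So 63*(-17) ≡ 1 (mod 268); multiply by 170: a ≡ -2890 (mod 268).
Smallest nonnegative: a = -2890 mod 268 = 58.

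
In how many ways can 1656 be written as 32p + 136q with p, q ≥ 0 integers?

3

gcd(136, 32) = 8.
By Bézout, 32*(-4) + 136*(1) = 8.
One solution: (5, 11).
General: p = 5 + 17t, q = 11 - 4t.
p ≥ 0 ⇒ t ≥ 0; q ≥ 0 ⇒ t ≤ 2. So t ∈ [0, 2]: 3 solutions.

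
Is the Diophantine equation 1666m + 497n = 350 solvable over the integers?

yes

gcd(1666, 497) = 7.
7 divides 350, so integer solutions exist.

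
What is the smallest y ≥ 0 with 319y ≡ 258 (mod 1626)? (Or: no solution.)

gcd(1626, 319):
  1626 = 5*319 + 31
  319 = 10*31 + 9
  31 = 3*9 + 4
  9 = 2*4 + 1
  4 = 4*1
so gcd(1626, 319) = 1.
1 divides 258, so solutions exist.
Back-substitute for Bézout coefficients:
  1 = 9 - 2*4
  ... = 319*(367) + 1626*(-72)
So 319*(367) ≡ 1 (mod 1626); multiply by 258: y ≡ 94686 (mod 1626).
Smallest nonnegative: y = 94686 mod 1626 = 378.

378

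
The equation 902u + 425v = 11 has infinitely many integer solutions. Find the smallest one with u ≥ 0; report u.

gcd(902, 425) = 1  (902 = 2*425 + 52, 425 = 8*52 + 9, 52 = 5*9 + 7, 9 = 1*7 + 2, 7 = 3*2 + 1, 2 = 2*1).
1 divides 11, so solutions exist.
Back-substituting, 902*(188) + 425*(-399) = 1.
Scale by 11/1 = 11: (u₀, v₀) = (2068, -4389).
General solution: u = 2068 + 425t, v = -4389 - 902t for integer t.
u ≥ 0: smallest is 2068 mod 425 = 368 (at t = -4), with v = -781.

368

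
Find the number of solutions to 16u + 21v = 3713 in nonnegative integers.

11

gcd(21, 16) = 1.
By Bézout, 16×(4) + 21×(-3) = 1.
One solution: (5, 173).
General: u = 5 + 21t, v = 173 - 16t.
u ≥ 0 ⇒ t ≥ 0; v ≥ 0 ⇒ t ≤ 10. So t ∈ [0, 10]: 11 solutions.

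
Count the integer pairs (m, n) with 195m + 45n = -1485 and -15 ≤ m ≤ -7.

3

gcd(195, 45) = 15.
By Bézout, 195×(1) + 45×(-4) = 15.
Particular solution: (0, -33).
General solution: m = 0 + 3t, n = -33 - 13t for integer t.
-15 ≤ 0 + 3t ≤ -7 gives t ∈ [-5, -3], which is 3 values.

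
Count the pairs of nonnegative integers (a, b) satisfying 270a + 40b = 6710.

gcd(270, 40):
  270 = 6×40 + 30
  40 = 1×30 + 10
  30 = 3×10
so gcd(270, 40) = 10.
Back-substitute for Bézout coefficients:
  10 = 40 - 1×30
  ... = 270×(-1) + 40×(7)
Scale by 671: one solution is (-671, 4697). Reduce a mod 4: (1, 161).
General: a = 1 + 4t, b = 161 - 27t.
a ≥ 0 ⇒ t ≥ 0; b ≥ 0 ⇒ t ≤ 5. So t ∈ [0, 5]: 6 solutions.

6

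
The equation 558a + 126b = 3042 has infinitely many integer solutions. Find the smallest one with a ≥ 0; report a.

gcd(558, 126):
  558 = 4·126 + 54
  126 = 2·54 + 18
  54 = 3·18
so gcd(558, 126) = 18.
18 divides 3042, so solutions exist.
Back-substitute for Bézout coefficients:
  18 = 126 - 2·54
  ... = 558·(-2) + 126·(9)
Scale by 3042/18 = 169: (a₀, b₀) = (-338, 1521).
General solution: a = -338 + 7t, b = 1521 - 31t for integer t.
a ≥ 0: smallest is -338 mod 7 = 5 (at t = 49), with b = 2.

5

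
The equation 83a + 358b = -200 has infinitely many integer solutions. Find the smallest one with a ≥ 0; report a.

gcd(358, 83) = 1  (358 = 4×83 + 26, 83 = 3×26 + 5, 26 = 5×5 + 1, 5 = 5×1).
1 divides -200, so solutions exist.
Back-substituting, 83×(-69) + 358×(16) = 1.
Scale by -200/1 = -200: (a₀, b₀) = (13800, -3200).
General solution: a = 13800 + 358t, b = -3200 - 83t for integer t.
a ≥ 0: smallest is 13800 mod 358 = 196 (at t = -38), with b = -46.

196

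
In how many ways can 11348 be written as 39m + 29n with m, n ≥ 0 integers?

gcd(39, 29):
  39 = 1*29 + 10
  29 = 2*10 + 9
  10 = 1*9 + 1
  9 = 9*1
so gcd(39, 29) = 1.
Back-substitute for Bézout coefficients:
  1 = 10 - 1*9
  ... = 39*(3) + 29*(-4)
Scale by 11348: one solution is (34044, -45392). Reduce m mod 29: (27, 355).
General: m = 27 + 29t, n = 355 - 39t.
m ≥ 0 ⇒ t ≥ 0; n ≥ 0 ⇒ t ≤ 9. So t ∈ [0, 9]: 10 solutions.

10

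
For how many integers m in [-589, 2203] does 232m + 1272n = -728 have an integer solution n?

gcd(1272, 232) = 8  (1272 = 5*232 + 112, 232 = 2*112 + 8, 112 = 14*8).
Back-substituting, 232*(11) + 1272*(-2) = 8.
Scale by -91: particular solution (-1001, 182); reduce m mod 159: (112, -21).
General solution: m = 112 + 159t, n = -21 - 29t for integer t.
-589 ≤ 112 + 159t ≤ 2203 gives t ∈ [-4, 13], which is 18 values.

18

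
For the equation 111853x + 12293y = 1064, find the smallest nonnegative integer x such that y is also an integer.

567

gcd(111853, 12293) = 19.
19 divides 1064, so solutions exist.
By Bézout, 111853×(91) + 12293×(-828) = 19.
Scale by 1064/19 = 56: (x₀, y₀) = (5096, -46368).
General solution: x = 5096 + 647t, y = -46368 - 5887t for integer t.
x ≥ 0: smallest is 5096 mod 647 = 567 (at t = -7), with y = -5159.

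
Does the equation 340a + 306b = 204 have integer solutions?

yes

gcd(340, 306) = 34  (340 = 1·306 + 34, 306 = 9·34).
34 divides 204, so integer solutions exist.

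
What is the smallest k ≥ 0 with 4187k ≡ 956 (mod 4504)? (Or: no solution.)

gcd(4504, 4187) = 1  (4504 = 1×4187 + 317, 4187 = 13×317 + 66, 317 = 4×66 + 53, 66 = 1×53 + 13, 53 = 4×13 + 1, 13 = 13×1).
1 divides 956, so solutions exist.
Back-substituting, 4187×(-341) + 4504×(317) = 1.
So 4187×(-341) ≡ 1 (mod 4504); multiply by 956: k ≡ -325996 (mod 4504).
Smallest nonnegative: k = -325996 mod 4504 = 2796.

2796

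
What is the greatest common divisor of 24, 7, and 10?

1

gcd(24, 7) = 1.
gcd(1, 10) = 1.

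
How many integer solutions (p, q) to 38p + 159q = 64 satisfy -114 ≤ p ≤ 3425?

gcd(159, 38) = 1.
By Bézout, 38×(-46) + 159×(11) = 1.
Particular solution: (77, -18).
General solution: p = 77 + 159t, q = -18 - 38t for integer t.
-114 ≤ 77 + 159t ≤ 3425 gives t ∈ [-1, 21], which is 23 values.

23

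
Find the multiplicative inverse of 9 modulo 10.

9

gcd(10, 9) = 1  (10 = 1·9 + 1, 9 = 9·1).
Back-substituting, 9·(-1) + 10·(1) = 1.
So 9·-1 ≡ 1 (mod 10), and -1 mod 10 = 9.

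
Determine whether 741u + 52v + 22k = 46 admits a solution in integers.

gcd(741, 52):
  741 = 14*52 + 13
  52 = 4*13
so gcd(741, 52) = 13.
gcd(13, 22) = 1.
1 divides 46, so integer solutions exist.

yes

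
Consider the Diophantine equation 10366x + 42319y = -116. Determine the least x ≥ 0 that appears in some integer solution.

24699

gcd(42319, 10366):
  42319 = 4*10366 + 855
  10366 = 12*855 + 106
  855 = 8*106 + 7
  106 = 15*7 + 1
  7 = 7*1
so gcd(42319, 10366) = 1.
1 divides -116, so solutions exist.
Back-substitute for Bézout coefficients:
  1 = 106 - 15*7
  ... = 10366*(5989) + 42319*(-1467)
Scale by -116/1 = -116: (x₀, y₀) = (-694724, 170172).
General solution: x = -694724 + 42319t, y = 170172 - 10366t for integer t.
x ≥ 0: smallest is -694724 mod 42319 = 24699 (at t = 17), with y = -6050.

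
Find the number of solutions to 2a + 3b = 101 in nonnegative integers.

17

gcd(3, 2) = 1.
By Bézout, 2·(-1) + 3·(1) = 1.
One solution: (1, 33).
General: a = 1 + 3t, b = 33 - 2t.
a ≥ 0 ⇒ t ≥ 0; b ≥ 0 ⇒ t ≤ 16. So t ∈ [0, 16]: 17 solutions.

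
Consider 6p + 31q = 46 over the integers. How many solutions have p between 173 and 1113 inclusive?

gcd(31, 6) = 1  (31 = 5×6 + 1, 6 = 6×1).
Back-substituting, 6×(-5) + 31×(1) = 1.
Scale by 46: particular solution (-230, 46); reduce p mod 31: (18, -2).
General solution: p = 18 + 31t, q = -2 - 6t for integer t.
173 ≤ 18 + 31t ≤ 1113 gives t ∈ [5, 35], which is 31 values.

31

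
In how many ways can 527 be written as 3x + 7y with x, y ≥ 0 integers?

25

gcd(7, 3):
  7 = 2*3 + 1
  3 = 3*1
so gcd(7, 3) = 1.
Back-substitute for Bézout coefficients:
  1 = 7 - 2*3
  ... = 3*(-2) + 7*(1)
Scale by 527: one solution is (-1054, 527). Reduce x mod 7: (3, 74).
General: x = 3 + 7t, y = 74 - 3t.
x ≥ 0 ⇒ t ≥ 0; y ≥ 0 ⇒ t ≤ 24. So t ∈ [0, 24]: 25 solutions.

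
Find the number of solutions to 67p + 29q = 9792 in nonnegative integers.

5

gcd(67, 29):
  67 = 2·29 + 9
  29 = 3·9 + 2
  9 = 4·2 + 1
  2 = 2·1
so gcd(67, 29) = 1.
Back-substitute for Bézout coefficients:
  1 = 9 - 4·2
  ... = 67·(13) + 29·(-30)
Scale by 9792: one solution is (127296, -293760). Reduce p mod 29: (15, 303).
General: p = 15 + 29t, q = 303 - 67t.
p ≥ 0 ⇒ t ≥ 0; q ≥ 0 ⇒ t ≤ 4. So t ∈ [0, 4]: 5 solutions.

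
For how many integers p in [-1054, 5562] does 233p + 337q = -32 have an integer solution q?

20

gcd(337, 233) = 1  (337 = 1·233 + 104, 233 = 2·104 + 25, 104 = 4·25 + 4, 25 = 6·4 + 1, 4 = 4·1).
Back-substituting, 233·(81) + 337·(-56) = 1.
Scale by -32: particular solution (-2592, 1792); reduce p mod 337: (104, -72).
General solution: p = 104 + 337t, q = -72 - 233t for integer t.
-1054 ≤ 104 + 337t ≤ 5562 gives t ∈ [-3, 16], which is 20 values.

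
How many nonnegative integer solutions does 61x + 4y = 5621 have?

23

gcd(61, 4) = 1  (61 = 15*4 + 1, 4 = 4*1).
Back-substituting, 61*(1) + 4*(-15) = 1.
Scale by 5621: one solution is (5621, -84315). Reduce x mod 4: (1, 1390).
General: x = 1 + 4t, y = 1390 - 61t.
x ≥ 0 ⇒ t ≥ 0; y ≥ 0 ⇒ t ≤ 22. So t ∈ [0, 22]: 23 solutions.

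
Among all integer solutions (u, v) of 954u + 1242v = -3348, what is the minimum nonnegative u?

3

gcd(1242, 954) = 18.
18 divides -3348, so solutions exist.
By Bézout, 954·(-13) + 1242·(10) = 18.
Scale by -3348/18 = -186: (u₀, v₀) = (2418, -1860).
General solution: u = 2418 + 69t, v = -1860 - 53t for integer t.
u ≥ 0: smallest is 2418 mod 69 = 3 (at t = -35), with v = -5.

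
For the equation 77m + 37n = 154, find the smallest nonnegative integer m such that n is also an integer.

2

gcd(77, 37) = 1.
1 divides 154, so solutions exist.
By Bézout, 77×(-12) + 37×(25) = 1.
Scale by 154/1 = 154: (m₀, n₀) = (-1848, 3850).
General solution: m = -1848 + 37t, n = 3850 - 77t for integer t.
m ≥ 0: smallest is -1848 mod 37 = 2 (at t = 50), with n = 0.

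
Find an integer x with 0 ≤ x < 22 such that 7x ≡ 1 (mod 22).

gcd(22, 7):
  22 = 3*7 + 1
  7 = 7*1
so gcd(22, 7) = 1.
Back-substitute for Bézout coefficients:
  1 = 22 - 3*7
  ... = 7*(-3) + 22*(1)
So 7*-3 ≡ 1 (mod 22), and -3 mod 22 = 19.

19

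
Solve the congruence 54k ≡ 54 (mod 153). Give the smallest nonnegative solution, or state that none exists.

1

gcd(153, 54) = 9  (153 = 2*54 + 45, 54 = 1*45 + 9, 45 = 5*9).
9 divides 54, so solutions exist.
Back-substituting, 54*(3) + 153*(-1) = 9.
So 54*(3) ≡ 9 (mod 153); multiply by 6: k ≡ 18 (mod 17).
Smallest nonnegative: k = 18 mod 17 = 1.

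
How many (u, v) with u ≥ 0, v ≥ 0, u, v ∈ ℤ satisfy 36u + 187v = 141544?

21

gcd(187, 36):
  187 = 5*36 + 7
  36 = 5*7 + 1
  7 = 7*1
so gcd(187, 36) = 1.
Back-substitute for Bézout coefficients:
  1 = 36 - 5*7
  ... = 36*(26) + 187*(-5)
Scale by 141544: one solution is (3680144, -707720). Reduce u mod 187: (171, 724).
General: u = 171 + 187t, v = 724 - 36t.
u ≥ 0 ⇒ t ≥ 0; v ≥ 0 ⇒ t ≤ 20. So t ∈ [0, 20]: 21 solutions.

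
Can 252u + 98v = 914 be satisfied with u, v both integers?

no

gcd(252, 98) = 14.
14 does not divide 914 (remainder 4), so no integer solutions.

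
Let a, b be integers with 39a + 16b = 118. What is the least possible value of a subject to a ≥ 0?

10

gcd(39, 16) = 1  (39 = 2*16 + 7, 16 = 2*7 + 2, 7 = 3*2 + 1, 2 = 2*1).
1 divides 118, so solutions exist.
Back-substituting, 39*(7) + 16*(-17) = 1.
Scale by 118/1 = 118: (a₀, b₀) = (826, -2006).
General solution: a = 826 + 16t, b = -2006 - 39t for integer t.
a ≥ 0: smallest is 826 mod 16 = 10 (at t = -51), with b = -17.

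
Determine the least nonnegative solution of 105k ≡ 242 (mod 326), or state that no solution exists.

gcd(326, 105) = 1  (326 = 3·105 + 11, 105 = 9·11 + 6, 11 = 1·6 + 5, 6 = 1·5 + 1, 5 = 5·1).
1 divides 242, so solutions exist.
Back-substituting, 105·(59) + 326·(-19) = 1.
So 105·(59) ≡ 1 (mod 326); multiply by 242: k ≡ 14278 (mod 326).
Smallest nonnegative: k = 14278 mod 326 = 260.

260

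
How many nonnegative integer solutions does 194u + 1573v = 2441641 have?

8

gcd(1573, 194) = 1  (1573 = 8*194 + 21, 194 = 9*21 + 5, 21 = 4*5 + 1, 5 = 5*1).
Back-substituting, 194*(-300) + 1573*(37) = 1.
Scale by 2441641: one solution is (-732492300, 90340717). Reduce u mod 1573: (318, 1513).
General: u = 318 + 1573t, v = 1513 - 194t.
u ≥ 0 ⇒ t ≥ 0; v ≥ 0 ⇒ t ≤ 7. So t ∈ [0, 7]: 8 solutions.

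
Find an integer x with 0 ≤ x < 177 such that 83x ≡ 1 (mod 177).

32

gcd(177, 83) = 1  (177 = 2*83 + 11, 83 = 7*11 + 6, 11 = 1*6 + 5, 6 = 1*5 + 1, 5 = 5*1).
Back-substituting, 83*(32) + 177*(-15) = 1.
So 83*32 ≡ 1 (mod 177), and 32 mod 177 = 32.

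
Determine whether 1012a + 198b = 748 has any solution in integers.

gcd(1012, 198) = 22.
22 divides 748, so integer solutions exist.

yes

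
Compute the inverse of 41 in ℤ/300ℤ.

gcd(300, 41) = 1  (300 = 7·41 + 13, 41 = 3·13 + 2, 13 = 6·2 + 1, 2 = 2·1).
Back-substituting, 41·(-139) + 300·(19) = 1.
So 41·-139 ≡ 1 (mod 300), and -139 mod 300 = 161.

161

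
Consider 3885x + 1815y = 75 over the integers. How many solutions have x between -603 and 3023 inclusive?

30

gcd(3885, 1815) = 15  (3885 = 2*1815 + 255, 1815 = 7*255 + 30, 255 = 8*30 + 15, 30 = 2*15).
Back-substituting, 3885*(57) + 1815*(-122) = 15.
Scale by 5: particular solution (285, -610); reduce x mod 121: (43, -92).
General solution: x = 43 + 121t, y = -92 - 259t for integer t.
-603 ≤ 43 + 121t ≤ 3023 gives t ∈ [-5, 24], which is 30 values.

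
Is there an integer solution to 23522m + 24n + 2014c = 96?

yes

gcd(23522, 24) = 2  (23522 = 980·24 + 2, 24 = 12·2).
gcd(2, 2014) = 2.
2 divides 96, so integer solutions exist.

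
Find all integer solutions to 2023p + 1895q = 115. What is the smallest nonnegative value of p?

1585

gcd(2023, 1895):
  2023 = 1×1895 + 128
  1895 = 14×128 + 103
  128 = 1×103 + 25
  103 = 4×25 + 3
  25 = 8×3 + 1
  3 = 3×1
so gcd(2023, 1895) = 1.
1 divides 115, so solutions exist.
Back-substitute for Bézout coefficients:
  1 = 25 - 8×3
  ... = 2023×(607) + 1895×(-648)
Scale by 115/1 = 115: (p₀, q₀) = (69805, -74520).
General solution: p = 69805 + 1895t, q = -74520 - 2023t for integer t.
p ≥ 0: smallest is 69805 mod 1895 = 1585 (at t = -36), with q = -1692.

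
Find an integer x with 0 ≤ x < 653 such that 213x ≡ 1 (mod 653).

233

gcd(653, 213) = 1.
By Bézout, 213·(233) + 653·(-76) = 1.
So 213·233 ≡ 1 (mod 653), and 233 mod 653 = 233.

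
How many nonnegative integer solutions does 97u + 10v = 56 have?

0

gcd(97, 10) = 1  (97 = 9·10 + 7, 10 = 1·7 + 3, 7 = 2·3 + 1, 3 = 3·1).
Back-substituting, 97·(3) + 10·(-29) = 1.
Scale by 56: one solution is (168, -1624). Reduce u mod 10: (8, -72).
General: u = 8 + 10t, v = -72 - 97t.
u ≥ 0 ⇒ t ≥ 0; v ≥ 0 ⇒ t ≤ -1. So t ∈ [0, -1]: 0 solutions.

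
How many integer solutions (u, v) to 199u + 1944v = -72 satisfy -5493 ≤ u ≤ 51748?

30

gcd(1944, 199) = 1  (1944 = 9×199 + 153, 199 = 1×153 + 46, 153 = 3×46 + 15, 46 = 3×15 + 1, 15 = 15×1).
Back-substituting, 199×(127) + 1944×(-13) = 1.
Scale by -72: particular solution (-9144, 936); reduce u mod 1944: (576, -59).
General solution: u = 576 + 1944t, v = -59 - 199t for integer t.
-5493 ≤ 576 + 1944t ≤ 51748 gives t ∈ [-3, 26], which is 30 values.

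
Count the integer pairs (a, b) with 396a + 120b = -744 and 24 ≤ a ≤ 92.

gcd(396, 120):
  396 = 3·120 + 36
  120 = 3·36 + 12
  36 = 3·12
so gcd(396, 120) = 12.
Back-substitute for Bézout coefficients:
  12 = 120 - 3·36
  ... = 396·(-3) + 120·(10)
Scale by -62: particular solution (186, -620); reduce a mod 10: (6, -26).
General solution: a = 6 + 10t, b = -26 - 33t for integer t.
24 ≤ 6 + 10t ≤ 92 gives t ∈ [2, 8], which is 7 values.

7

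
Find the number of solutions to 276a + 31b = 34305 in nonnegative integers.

gcd(276, 31) = 1  (276 = 8×31 + 28, 31 = 1×28 + 3, 28 = 9×3 + 1, 3 = 3×1).
Back-substituting, 276×(10) + 31×(-89) = 1.
Scale by 34305: one solution is (343050, -3053145). Reduce a mod 31: (4, 1071).
General: a = 4 + 31t, b = 1071 - 276t.
a ≥ 0 ⇒ t ≥ 0; b ≥ 0 ⇒ t ≤ 3. So t ∈ [0, 3]: 4 solutions.

4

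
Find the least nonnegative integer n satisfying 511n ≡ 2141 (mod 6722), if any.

gcd(6722, 511):
  6722 = 13*511 + 79
  511 = 6*79 + 37
  79 = 2*37 + 5
  37 = 7*5 + 2
  5 = 2*2 + 1
  2 = 2*1
so gcd(6722, 511) = 1.
1 divides 2141, so solutions exist.
Back-substitute for Bézout coefficients:
  1 = 5 - 2*2
  ... = 511*(-2723) + 6722*(207)
So 511*(-2723) ≡ 1 (mod 6722); multiply by 2141: n ≡ -5829943 (mod 6722).
Smallest nonnegative: n = -5829943 mod 6722 = 4753.

4753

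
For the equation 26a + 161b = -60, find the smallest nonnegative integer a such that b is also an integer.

72

gcd(161, 26) = 1  (161 = 6*26 + 5, 26 = 5*5 + 1, 5 = 5*1).
1 divides -60, so solutions exist.
Back-substituting, 26*(31) + 161*(-5) = 1.
Scale by -60/1 = -60: (a₀, b₀) = (-1860, 300).
General solution: a = -1860 + 161t, b = 300 - 26t for integer t.
a ≥ 0: smallest is -1860 mod 161 = 72 (at t = 12), with b = -12.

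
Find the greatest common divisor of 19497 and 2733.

3

gcd(19497, 2733):
  19497 = 7×2733 + 366
  2733 = 7×366 + 171
  366 = 2×171 + 24
  171 = 7×24 + 3
  24 = 8×3
so gcd(19497, 2733) = 3.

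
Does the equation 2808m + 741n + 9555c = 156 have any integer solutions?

yes

gcd(2808, 741) = 39  (2808 = 3*741 + 585, 741 = 1*585 + 156, 585 = 3*156 + 117, 156 = 1*117 + 39, 117 = 3*39).
gcd(39, 9555) = 39.
39 divides 156, so integer solutions exist.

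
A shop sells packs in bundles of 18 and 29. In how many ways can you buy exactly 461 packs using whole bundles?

1

Need nonnegative integers with 18j + 29k = 461.
gcd(18, 29) = 1, and 18·(-8) + 29·(5) = 1.
So (j₀, k₀) = (-3688, 2305); general j = -3688 + 29t, k = 2305 - 18t.
j ≥ 0 ⇒ t ≥ 128; k ≥ 0 ⇒ t ≤ 128. That's 1 value of t.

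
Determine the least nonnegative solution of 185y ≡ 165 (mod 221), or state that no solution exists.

198

gcd(221, 185) = 1  (221 = 1*185 + 36, 185 = 5*36 + 5, 36 = 7*5 + 1, 5 = 5*1).
1 divides 165, so solutions exist.
Back-substituting, 185*(-43) + 221*(36) = 1.
So 185*(-43) ≡ 1 (mod 221); multiply by 165: y ≡ -7095 (mod 221).
Smallest nonnegative: y = -7095 mod 221 = 198.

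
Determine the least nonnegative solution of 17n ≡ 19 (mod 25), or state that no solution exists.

gcd(25, 17) = 1.
1 divides 19, so solutions exist.
By Bézout, 17·(3) + 25·(-2) = 1.
So 17·(3) ≡ 1 (mod 25); multiply by 19: n ≡ 57 (mod 25).
Smallest nonnegative: n = 57 mod 25 = 7.

7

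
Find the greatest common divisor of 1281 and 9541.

7

gcd(9541, 1281) = 7  (9541 = 7×1281 + 574, 1281 = 2×574 + 133, 574 = 4×133 + 42, 133 = 3×42 + 7, 42 = 6×7).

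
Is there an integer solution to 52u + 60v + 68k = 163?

no

gcd(60, 52) = 4.
gcd(4, 68) = 4.
4 does not divide 163 (remainder 3), so no integer solutions.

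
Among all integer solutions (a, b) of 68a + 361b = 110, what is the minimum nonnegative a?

gcd(361, 68):
  361 = 5*68 + 21
  68 = 3*21 + 5
  21 = 4*5 + 1
  5 = 5*1
so gcd(361, 68) = 1.
1 divides 110, so solutions exist.
Back-substitute for Bézout coefficients:
  1 = 21 - 4*5
  ... = 68*(-69) + 361*(13)
Scale by 110/1 = 110: (a₀, b₀) = (-7590, 1430).
General solution: a = -7590 + 361t, b = 1430 - 68t for integer t.
a ≥ 0: smallest is -7590 mod 361 = 352 (at t = 22), with b = -66.

352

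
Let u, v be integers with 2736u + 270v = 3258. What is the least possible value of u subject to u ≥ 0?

gcd(2736, 270):
  2736 = 10·270 + 36
  270 = 7·36 + 18
  36 = 2·18
so gcd(2736, 270) = 18.
18 divides 3258, so solutions exist.
Back-substitute for Bézout coefficients:
  18 = 270 - 7·36
  ... = 2736·(-7) + 270·(71)
Scale by 3258/18 = 181: (u₀, v₀) = (-1267, 12851).
General solution: u = -1267 + 15t, v = 12851 - 152t for integer t.
u ≥ 0: smallest is -1267 mod 15 = 8 (at t = 85), with v = -69.

8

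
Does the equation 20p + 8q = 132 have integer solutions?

yes

gcd(20, 8) = 4  (20 = 2×8 + 4, 8 = 2×4).
4 divides 132, so integer solutions exist.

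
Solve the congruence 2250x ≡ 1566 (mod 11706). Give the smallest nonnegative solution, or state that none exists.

984

gcd(11706, 2250) = 6  (11706 = 5×2250 + 456, 2250 = 4×456 + 426, 456 = 1×426 + 30, 426 = 14×30 + 6, 30 = 5×6).
6 divides 1566, so solutions exist.
Back-substituting, 2250×(385) + 11706×(-74) = 6.
So 2250×(385) ≡ 6 (mod 11706); multiply by 261: x ≡ 100485 (mod 1951).
Smallest nonnegative: x = 100485 mod 1951 = 984.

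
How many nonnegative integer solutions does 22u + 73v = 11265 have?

gcd(73, 22):
  73 = 3*22 + 7
  22 = 3*7 + 1
  7 = 7*1
so gcd(73, 22) = 1.
Back-substitute for Bézout coefficients:
  1 = 22 - 3*7
  ... = 22*(10) + 73*(-3)
Scale by 11265: one solution is (112650, -33795). Reduce u mod 73: (11, 151).
General: u = 11 + 73t, v = 151 - 22t.
u ≥ 0 ⇒ t ≥ 0; v ≥ 0 ⇒ t ≤ 6. So t ∈ [0, 6]: 7 solutions.

7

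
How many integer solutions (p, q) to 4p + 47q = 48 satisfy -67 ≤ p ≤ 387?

9

gcd(47, 4):
  47 = 11×4 + 3
  4 = 1×3 + 1
  3 = 3×1
so gcd(47, 4) = 1.
Back-substitute for Bézout coefficients:
  1 = 4 - 1×3
  ... = 4×(12) + 47×(-1)
Scale by 48: particular solution (576, -48); reduce p mod 47: (12, 0).
General solution: p = 12 + 47t, q = 0 - 4t for integer t.
-67 ≤ 12 + 47t ≤ 387 gives t ∈ [-1, 7], which is 9 values.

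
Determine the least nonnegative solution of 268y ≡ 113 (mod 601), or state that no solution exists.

52

gcd(601, 268):
  601 = 2*268 + 65
  268 = 4*65 + 8
  65 = 8*8 + 1
  8 = 8*1
so gcd(601, 268) = 1.
1 divides 113, so solutions exist.
Back-substitute for Bézout coefficients:
  1 = 65 - 8*8
  ... = 268*(-74) + 601*(33)
So 268*(-74) ≡ 1 (mod 601); multiply by 113: y ≡ -8362 (mod 601).
Smallest nonnegative: y = -8362 mod 601 = 52.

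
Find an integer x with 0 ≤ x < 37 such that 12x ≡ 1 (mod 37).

34

gcd(37, 12) = 1.
By Bézout, 12*(-3) + 37*(1) = 1.
So 12*-3 ≡ 1 (mod 37), and -3 mod 37 = 34.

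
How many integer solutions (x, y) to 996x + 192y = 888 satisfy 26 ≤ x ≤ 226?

gcd(996, 192):
  996 = 5·192 + 36
  192 = 5·36 + 12
  36 = 3·12
so gcd(996, 192) = 12.
Back-substitute for Bézout coefficients:
  12 = 192 - 5·36
  ... = 996·(-5) + 192·(26)
Scale by 74: particular solution (-370, 1924); reduce x mod 16: (14, -68).
General solution: x = 14 + 16t, y = -68 - 83t for integer t.
26 ≤ 14 + 16t ≤ 226 gives t ∈ [1, 13], which is 13 values.

13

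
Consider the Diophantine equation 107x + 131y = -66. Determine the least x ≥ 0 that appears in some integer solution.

101

gcd(131, 107):
  131 = 1·107 + 24
  107 = 4·24 + 11
  24 = 2·11 + 2
  11 = 5·2 + 1
  2 = 2·1
so gcd(131, 107) = 1.
1 divides -66, so solutions exist.
Back-substitute for Bézout coefficients:
  1 = 11 - 5·2
  ... = 107·(60) + 131·(-49)
Scale by -66/1 = -66: (x₀, y₀) = (-3960, 3234).
General solution: x = -3960 + 131t, y = 3234 - 107t for integer t.
x ≥ 0: smallest is -3960 mod 131 = 101 (at t = 31), with y = -83.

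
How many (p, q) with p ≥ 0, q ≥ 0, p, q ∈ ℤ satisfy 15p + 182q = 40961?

gcd(182, 15) = 1.
By Bézout, 15×(85) + 182×(-7) = 1.
One solution: (25, 223).
General: p = 25 + 182t, q = 223 - 15t.
p ≥ 0 ⇒ t ≥ 0; q ≥ 0 ⇒ t ≤ 14. So t ∈ [0, 14]: 15 solutions.

15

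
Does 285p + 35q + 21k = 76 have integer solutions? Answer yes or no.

yes

gcd(285, 35) = 5.
gcd(5, 21) = 1.
1 divides 76, so integer solutions exist.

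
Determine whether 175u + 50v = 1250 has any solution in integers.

gcd(175, 50) = 25  (175 = 3·50 + 25, 50 = 2·25).
25 divides 1250, so integer solutions exist.

yes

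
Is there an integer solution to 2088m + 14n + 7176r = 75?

gcd(2088, 14) = 2  (2088 = 149×14 + 2, 14 = 7×2).
gcd(2, 7176) = 2.
2 does not divide 75 (remainder 1), so no integer solutions.

no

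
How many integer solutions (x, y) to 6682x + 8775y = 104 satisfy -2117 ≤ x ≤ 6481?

gcd(8775, 6682) = 13  (8775 = 1*6682 + 2093, 6682 = 3*2093 + 403, 2093 = 5*403 + 78, 403 = 5*78 + 13, 78 = 6*13).
Back-substituting, 6682*(109) + 8775*(-83) = 13.
Scale by 8: particular solution (872, -664); reduce x mod 675: (197, -150).
General solution: x = 197 + 675t, y = -150 - 514t for integer t.
-2117 ≤ 197 + 675t ≤ 6481 gives t ∈ [-3, 9], which is 13 values.

13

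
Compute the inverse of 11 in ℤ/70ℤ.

51

gcd(70, 11) = 1.
By Bézout, 11×(-19) + 70×(3) = 1.
So 11×-19 ≡ 1 (mod 70), and -19 mod 70 = 51.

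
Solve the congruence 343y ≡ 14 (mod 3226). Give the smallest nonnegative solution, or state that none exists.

2436

gcd(3226, 343) = 1.
1 divides 14, so solutions exist.
By Bézout, 343·(-1439) + 3226·(153) = 1.
So 343·(-1439) ≡ 1 (mod 3226); multiply by 14: y ≡ -20146 (mod 3226).
Smallest nonnegative: y = -20146 mod 3226 = 2436.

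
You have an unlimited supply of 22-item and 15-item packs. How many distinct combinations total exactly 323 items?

Need nonnegative integers with 22j + 15k = 323.
gcd(22, 15) = 1, and 22·(-2) + 15·(3) = 1.
So (j₀, k₀) = (-646, 969); general j = -646 + 15t, k = 969 - 22t.
j ≥ 0 ⇒ t ≥ 44; k ≥ 0 ⇒ t ≤ 44. That's 1 value of t.

1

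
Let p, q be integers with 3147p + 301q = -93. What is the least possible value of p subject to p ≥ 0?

241

gcd(3147, 301) = 1.
1 divides -93, so solutions exist.
By Bézout, 3147*(-145) + 301*(1516) = 1.
Scale by -93/1 = -93: (p₀, q₀) = (13485, -140988).
General solution: p = 13485 + 301t, q = -140988 - 3147t for integer t.
p ≥ 0: smallest is 13485 mod 301 = 241 (at t = -44), with q = -2520.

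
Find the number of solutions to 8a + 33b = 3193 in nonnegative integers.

gcd(33, 8) = 1  (33 = 4*8 + 1, 8 = 8*1).
Back-substituting, 8*(-4) + 33*(1) = 1.
Scale by 3193: one solution is (-12772, 3193). Reduce a mod 33: (32, 89).
General: a = 32 + 33t, b = 89 - 8t.
a ≥ 0 ⇒ t ≥ 0; b ≥ 0 ⇒ t ≤ 11. So t ∈ [0, 11]: 12 solutions.

12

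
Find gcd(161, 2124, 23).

1

gcd(2124, 161) = 1  (2124 = 13*161 + 31, 161 = 5*31 + 6, 31 = 5*6 + 1, 6 = 6*1).
gcd(1, 23) = 1.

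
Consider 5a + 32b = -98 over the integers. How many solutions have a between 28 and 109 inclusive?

gcd(32, 5) = 1  (32 = 6·5 + 2, 5 = 2·2 + 1, 2 = 2·1).
Back-substituting, 5·(13) + 32·(-2) = 1.
Scale by -98: particular solution (-1274, 196); reduce a mod 32: (6, -4).
General solution: a = 6 + 32t, b = -4 - 5t for integer t.
28 ≤ 6 + 32t ≤ 109 gives t ∈ [1, 3], which is 3 values.

3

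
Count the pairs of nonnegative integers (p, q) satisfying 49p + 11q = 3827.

gcd(49, 11) = 1  (49 = 4·11 + 5, 11 = 2·5 + 1, 5 = 5·1).
Back-substituting, 49·(-2) + 11·(9) = 1.
Scale by 3827: one solution is (-7654, 34443). Reduce p mod 11: (2, 339).
General: p = 2 + 11t, q = 339 - 49t.
p ≥ 0 ⇒ t ≥ 0; q ≥ 0 ⇒ t ≤ 6. So t ∈ [0, 6]: 7 solutions.

7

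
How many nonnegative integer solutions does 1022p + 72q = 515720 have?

14

gcd(1022, 72):
  1022 = 14*72 + 14
  72 = 5*14 + 2
  14 = 7*2
so gcd(1022, 72) = 2.
Back-substitute for Bézout coefficients:
  2 = 72 - 5*14
  ... = 1022*(-5) + 72*(71)
Scale by 257860: one solution is (-1289300, 18308060). Reduce p mod 36: (4, 7106).
General: p = 4 + 36t, q = 7106 - 511t.
p ≥ 0 ⇒ t ≥ 0; q ≥ 0 ⇒ t ≤ 13. So t ∈ [0, 13]: 14 solutions.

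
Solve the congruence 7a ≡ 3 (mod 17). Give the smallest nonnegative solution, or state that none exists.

gcd(17, 7) = 1.
1 divides 3, so solutions exist.
By Bézout, 7·(5) + 17·(-2) = 1.
So 7·(5) ≡ 1 (mod 17); multiply by 3: a ≡ 15 (mod 17).
Smallest nonnegative: a = 15 mod 17 = 15.

15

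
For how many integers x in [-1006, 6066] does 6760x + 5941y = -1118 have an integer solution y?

15

gcd(6760, 5941) = 13.
By Bézout, 6760*(-29) + 5941*(33) = 13.
Particular solution: (209, -238).
General solution: x = 209 + 457t, y = -238 - 520t for integer t.
-1006 ≤ 209 + 457t ≤ 6066 gives t ∈ [-2, 12], which is 15 values.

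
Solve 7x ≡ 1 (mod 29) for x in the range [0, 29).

gcd(29, 7) = 1.
By Bézout, 7·(-4) + 29·(1) = 1.
So 7·-4 ≡ 1 (mod 29), and -4 mod 29 = 25.

25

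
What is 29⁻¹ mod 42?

29

gcd(42, 29) = 1.
By Bézout, 29·(-13) + 42·(9) = 1.
So 29·-13 ≡ 1 (mod 42), and -13 mod 42 = 29.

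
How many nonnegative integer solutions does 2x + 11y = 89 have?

4

gcd(11, 2) = 1.
By Bézout, 2·(-5) + 11·(1) = 1.
One solution: (6, 7).
General: x = 6 + 11t, y = 7 - 2t.
x ≥ 0 ⇒ t ≥ 0; y ≥ 0 ⇒ t ≤ 3. So t ∈ [0, 3]: 4 solutions.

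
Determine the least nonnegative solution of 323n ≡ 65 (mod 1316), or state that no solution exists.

1031

gcd(1316, 323) = 1.
1 divides 65, so solutions exist.
By Bézout, 323*(603) + 1316*(-148) = 1.
So 323*(603) ≡ 1 (mod 1316); multiply by 65: n ≡ 39195 (mod 1316).
Smallest nonnegative: n = 39195 mod 1316 = 1031.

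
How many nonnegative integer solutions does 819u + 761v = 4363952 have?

7

gcd(819, 761) = 1  (819 = 1·761 + 58, 761 = 13·58 + 7, 58 = 8·7 + 2, 7 = 3·2 + 1, 2 = 2·1).
Back-substituting, 819·(-328) + 761·(353) = 1.
Scale by 4363952: one solution is (-1431376256, 1540475056). Reduce u mod 761: (59, 5671).
General: u = 59 + 761t, v = 5671 - 819t.
u ≥ 0 ⇒ t ≥ 0; v ≥ 0 ⇒ t ≤ 6. So t ∈ [0, 6]: 7 solutions.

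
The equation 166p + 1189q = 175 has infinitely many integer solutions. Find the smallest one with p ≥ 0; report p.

395

gcd(1189, 166) = 1  (1189 = 7·166 + 27, 166 = 6·27 + 4, 27 = 6·4 + 3, 4 = 1·3 + 1, 3 = 3·1).
1 divides 175, so solutions exist.
Back-substituting, 166·(308) + 1189·(-43) = 1.
Scale by 175/1 = 175: (p₀, q₀) = (53900, -7525).
General solution: p = 53900 + 1189t, q = -7525 - 166t for integer t.
p ≥ 0: smallest is 53900 mod 1189 = 395 (at t = -45), with q = -55.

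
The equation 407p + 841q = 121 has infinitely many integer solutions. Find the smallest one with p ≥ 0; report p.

614

gcd(841, 407) = 1.
1 divides 121, so solutions exist.
By Bézout, 407×(-405) + 841×(196) = 1.
Scale by 121/1 = 121: (p₀, q₀) = (-49005, 23716).
General solution: p = -49005 + 841t, q = 23716 - 407t for integer t.
p ≥ 0: smallest is -49005 mod 841 = 614 (at t = 59), with q = -297.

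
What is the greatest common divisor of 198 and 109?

gcd(198, 109):
  198 = 1·109 + 89
  109 = 1·89 + 20
  89 = 4·20 + 9
  20 = 2·9 + 2
  9 = 4·2 + 1
  2 = 2·1
so gcd(198, 109) = 1.

1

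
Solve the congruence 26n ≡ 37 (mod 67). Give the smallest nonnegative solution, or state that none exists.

4

gcd(67, 26) = 1.
1 divides 37, so solutions exist.
By Bézout, 26·(-18) + 67·(7) = 1.
So 26·(-18) ≡ 1 (mod 67); multiply by 37: n ≡ -666 (mod 67).
Smallest nonnegative: n = -666 mod 67 = 4.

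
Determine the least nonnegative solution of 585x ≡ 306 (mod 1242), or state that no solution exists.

gcd(1242, 585):
  1242 = 2·585 + 72
  585 = 8·72 + 9
  72 = 8·9
so gcd(1242, 585) = 9.
9 divides 306, so solutions exist.
Back-substitute for Bézout coefficients:
  9 = 585 - 8·72
  ... = 585·(17) + 1242·(-8)
So 585·(17) ≡ 9 (mod 1242); multiply by 34: x ≡ 578 (mod 138).
Smallest nonnegative: x = 578 mod 138 = 26.

26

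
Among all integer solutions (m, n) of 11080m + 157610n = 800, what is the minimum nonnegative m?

gcd(157610, 11080):
  157610 = 14·11080 + 2490
  11080 = 4·2490 + 1120
  2490 = 2·1120 + 250
  1120 = 4·250 + 120
  250 = 2·120 + 10
  120 = 12·10
so gcd(157610, 11080) = 10.
10 divides 800, so solutions exist.
Back-substitute for Bézout coefficients:
  10 = 250 - 2·120
  ... = 11080·(-1266) + 157610·(89)
Scale by 800/10 = 80: (m₀, n₀) = (-101280, 7120).
General solution: m = -101280 + 15761t, n = 7120 - 1108t for integer t.
m ≥ 0: smallest is -101280 mod 15761 = 9047 (at t = 7), with n = -636.

9047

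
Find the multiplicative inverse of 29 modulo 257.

195

gcd(257, 29) = 1.
By Bézout, 29·(-62) + 257·(7) = 1.
So 29·-62 ≡ 1 (mod 257), and -62 mod 257 = 195.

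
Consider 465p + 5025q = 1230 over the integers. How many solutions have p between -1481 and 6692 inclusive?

gcd(5025, 465):
  5025 = 10·465 + 375
  465 = 1·375 + 90
  375 = 4·90 + 15
  90 = 6·15
so gcd(5025, 465) = 15.
Back-substitute for Bézout coefficients:
  15 = 375 - 4·90
  ... = 465·(-54) + 5025·(5)
Scale by 82: particular solution (-4428, 410); reduce p mod 335: (262, -24).
General solution: p = 262 + 335t, q = -24 - 31t for integer t.
-1481 ≤ 262 + 335t ≤ 6692 gives t ∈ [-5, 19], which is 25 values.

25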